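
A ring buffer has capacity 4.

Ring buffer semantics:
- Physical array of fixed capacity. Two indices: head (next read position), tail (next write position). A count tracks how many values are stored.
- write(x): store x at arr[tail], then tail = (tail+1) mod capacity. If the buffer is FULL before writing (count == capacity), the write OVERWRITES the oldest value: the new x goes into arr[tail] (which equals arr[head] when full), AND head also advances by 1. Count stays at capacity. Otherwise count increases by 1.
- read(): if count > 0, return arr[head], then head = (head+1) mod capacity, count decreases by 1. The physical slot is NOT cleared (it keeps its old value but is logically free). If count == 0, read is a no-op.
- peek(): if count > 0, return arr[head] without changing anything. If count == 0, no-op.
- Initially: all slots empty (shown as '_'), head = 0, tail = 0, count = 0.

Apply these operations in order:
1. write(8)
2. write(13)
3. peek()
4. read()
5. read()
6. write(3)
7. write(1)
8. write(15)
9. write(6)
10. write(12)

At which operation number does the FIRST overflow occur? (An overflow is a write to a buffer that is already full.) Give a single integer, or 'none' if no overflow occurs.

Answer: 10

Derivation:
After op 1 (write(8)): arr=[8 _ _ _] head=0 tail=1 count=1
After op 2 (write(13)): arr=[8 13 _ _] head=0 tail=2 count=2
After op 3 (peek()): arr=[8 13 _ _] head=0 tail=2 count=2
After op 4 (read()): arr=[8 13 _ _] head=1 tail=2 count=1
After op 5 (read()): arr=[8 13 _ _] head=2 tail=2 count=0
After op 6 (write(3)): arr=[8 13 3 _] head=2 tail=3 count=1
After op 7 (write(1)): arr=[8 13 3 1] head=2 tail=0 count=2
After op 8 (write(15)): arr=[15 13 3 1] head=2 tail=1 count=3
After op 9 (write(6)): arr=[15 6 3 1] head=2 tail=2 count=4
After op 10 (write(12)): arr=[15 6 12 1] head=3 tail=3 count=4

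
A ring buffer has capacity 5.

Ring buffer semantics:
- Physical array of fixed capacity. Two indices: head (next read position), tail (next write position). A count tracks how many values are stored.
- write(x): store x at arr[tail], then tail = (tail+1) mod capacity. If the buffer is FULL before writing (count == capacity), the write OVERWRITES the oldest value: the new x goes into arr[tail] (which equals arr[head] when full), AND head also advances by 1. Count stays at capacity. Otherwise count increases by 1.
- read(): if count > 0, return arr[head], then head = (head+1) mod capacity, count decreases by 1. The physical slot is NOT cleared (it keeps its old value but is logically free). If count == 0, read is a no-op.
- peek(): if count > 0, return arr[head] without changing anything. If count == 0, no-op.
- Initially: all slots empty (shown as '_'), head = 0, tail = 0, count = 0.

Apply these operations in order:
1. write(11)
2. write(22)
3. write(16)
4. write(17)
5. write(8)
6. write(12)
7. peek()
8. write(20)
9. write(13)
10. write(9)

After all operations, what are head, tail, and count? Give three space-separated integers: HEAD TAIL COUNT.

Answer: 4 4 5

Derivation:
After op 1 (write(11)): arr=[11 _ _ _ _] head=0 tail=1 count=1
After op 2 (write(22)): arr=[11 22 _ _ _] head=0 tail=2 count=2
After op 3 (write(16)): arr=[11 22 16 _ _] head=0 tail=3 count=3
After op 4 (write(17)): arr=[11 22 16 17 _] head=0 tail=4 count=4
After op 5 (write(8)): arr=[11 22 16 17 8] head=0 tail=0 count=5
After op 6 (write(12)): arr=[12 22 16 17 8] head=1 tail=1 count=5
After op 7 (peek()): arr=[12 22 16 17 8] head=1 tail=1 count=5
After op 8 (write(20)): arr=[12 20 16 17 8] head=2 tail=2 count=5
After op 9 (write(13)): arr=[12 20 13 17 8] head=3 tail=3 count=5
After op 10 (write(9)): arr=[12 20 13 9 8] head=4 tail=4 count=5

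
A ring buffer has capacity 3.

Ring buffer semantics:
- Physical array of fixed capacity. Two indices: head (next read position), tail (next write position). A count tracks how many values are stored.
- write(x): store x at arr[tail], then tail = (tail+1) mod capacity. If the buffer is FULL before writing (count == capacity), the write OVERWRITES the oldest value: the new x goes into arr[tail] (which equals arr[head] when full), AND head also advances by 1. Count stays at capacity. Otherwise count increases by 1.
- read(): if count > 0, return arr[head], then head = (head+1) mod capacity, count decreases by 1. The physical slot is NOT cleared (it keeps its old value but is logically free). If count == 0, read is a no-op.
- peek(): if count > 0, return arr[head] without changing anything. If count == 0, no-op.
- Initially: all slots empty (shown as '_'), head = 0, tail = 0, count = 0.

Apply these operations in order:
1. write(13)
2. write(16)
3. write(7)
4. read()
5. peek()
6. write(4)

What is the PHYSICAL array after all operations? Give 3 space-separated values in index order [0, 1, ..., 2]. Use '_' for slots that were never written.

After op 1 (write(13)): arr=[13 _ _] head=0 tail=1 count=1
After op 2 (write(16)): arr=[13 16 _] head=0 tail=2 count=2
After op 3 (write(7)): arr=[13 16 7] head=0 tail=0 count=3
After op 4 (read()): arr=[13 16 7] head=1 tail=0 count=2
After op 5 (peek()): arr=[13 16 7] head=1 tail=0 count=2
After op 6 (write(4)): arr=[4 16 7] head=1 tail=1 count=3

Answer: 4 16 7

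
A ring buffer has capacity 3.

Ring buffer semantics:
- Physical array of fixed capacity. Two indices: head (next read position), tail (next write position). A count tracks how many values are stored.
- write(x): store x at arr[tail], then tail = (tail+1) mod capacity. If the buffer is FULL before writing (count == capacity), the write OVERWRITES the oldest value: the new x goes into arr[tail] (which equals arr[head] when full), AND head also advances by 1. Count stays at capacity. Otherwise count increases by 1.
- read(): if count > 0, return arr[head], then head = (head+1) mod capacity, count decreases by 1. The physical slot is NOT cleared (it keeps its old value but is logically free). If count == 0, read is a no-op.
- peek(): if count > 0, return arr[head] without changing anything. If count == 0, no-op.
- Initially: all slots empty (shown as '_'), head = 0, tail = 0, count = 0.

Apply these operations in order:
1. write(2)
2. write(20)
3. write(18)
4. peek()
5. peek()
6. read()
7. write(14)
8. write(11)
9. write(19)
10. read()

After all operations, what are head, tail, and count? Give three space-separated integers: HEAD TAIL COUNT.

Answer: 1 0 2

Derivation:
After op 1 (write(2)): arr=[2 _ _] head=0 tail=1 count=1
After op 2 (write(20)): arr=[2 20 _] head=0 tail=2 count=2
After op 3 (write(18)): arr=[2 20 18] head=0 tail=0 count=3
After op 4 (peek()): arr=[2 20 18] head=0 tail=0 count=3
After op 5 (peek()): arr=[2 20 18] head=0 tail=0 count=3
After op 6 (read()): arr=[2 20 18] head=1 tail=0 count=2
After op 7 (write(14)): arr=[14 20 18] head=1 tail=1 count=3
After op 8 (write(11)): arr=[14 11 18] head=2 tail=2 count=3
After op 9 (write(19)): arr=[14 11 19] head=0 tail=0 count=3
After op 10 (read()): arr=[14 11 19] head=1 tail=0 count=2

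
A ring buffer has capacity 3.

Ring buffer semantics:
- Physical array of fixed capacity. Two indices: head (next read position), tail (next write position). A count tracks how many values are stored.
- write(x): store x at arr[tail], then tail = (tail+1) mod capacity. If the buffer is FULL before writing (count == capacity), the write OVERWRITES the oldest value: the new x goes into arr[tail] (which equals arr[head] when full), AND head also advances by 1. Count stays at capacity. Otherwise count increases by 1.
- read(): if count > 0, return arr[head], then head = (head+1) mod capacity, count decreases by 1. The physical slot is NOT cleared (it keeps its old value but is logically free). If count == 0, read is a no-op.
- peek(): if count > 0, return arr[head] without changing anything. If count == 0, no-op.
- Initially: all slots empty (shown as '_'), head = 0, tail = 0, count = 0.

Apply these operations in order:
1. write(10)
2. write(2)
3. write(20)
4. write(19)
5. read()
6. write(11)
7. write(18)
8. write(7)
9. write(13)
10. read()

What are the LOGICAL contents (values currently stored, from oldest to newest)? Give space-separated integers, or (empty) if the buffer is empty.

Answer: 7 13

Derivation:
After op 1 (write(10)): arr=[10 _ _] head=0 tail=1 count=1
After op 2 (write(2)): arr=[10 2 _] head=0 tail=2 count=2
After op 3 (write(20)): arr=[10 2 20] head=0 tail=0 count=3
After op 4 (write(19)): arr=[19 2 20] head=1 tail=1 count=3
After op 5 (read()): arr=[19 2 20] head=2 tail=1 count=2
After op 6 (write(11)): arr=[19 11 20] head=2 tail=2 count=3
After op 7 (write(18)): arr=[19 11 18] head=0 tail=0 count=3
After op 8 (write(7)): arr=[7 11 18] head=1 tail=1 count=3
After op 9 (write(13)): arr=[7 13 18] head=2 tail=2 count=3
After op 10 (read()): arr=[7 13 18] head=0 tail=2 count=2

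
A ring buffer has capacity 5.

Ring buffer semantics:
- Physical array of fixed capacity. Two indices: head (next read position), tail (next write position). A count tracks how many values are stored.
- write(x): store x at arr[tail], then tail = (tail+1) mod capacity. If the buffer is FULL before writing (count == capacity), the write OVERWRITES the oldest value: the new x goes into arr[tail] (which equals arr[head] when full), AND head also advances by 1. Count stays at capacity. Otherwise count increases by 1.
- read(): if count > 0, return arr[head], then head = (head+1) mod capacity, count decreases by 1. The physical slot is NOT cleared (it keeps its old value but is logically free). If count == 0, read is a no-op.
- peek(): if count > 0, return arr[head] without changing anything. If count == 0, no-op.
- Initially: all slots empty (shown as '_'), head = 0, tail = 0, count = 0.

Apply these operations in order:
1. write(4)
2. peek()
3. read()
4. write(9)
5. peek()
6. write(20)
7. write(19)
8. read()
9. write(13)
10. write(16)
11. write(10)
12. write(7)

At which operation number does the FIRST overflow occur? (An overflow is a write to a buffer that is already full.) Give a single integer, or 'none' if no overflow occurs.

Answer: 12

Derivation:
After op 1 (write(4)): arr=[4 _ _ _ _] head=0 tail=1 count=1
After op 2 (peek()): arr=[4 _ _ _ _] head=0 tail=1 count=1
After op 3 (read()): arr=[4 _ _ _ _] head=1 tail=1 count=0
After op 4 (write(9)): arr=[4 9 _ _ _] head=1 tail=2 count=1
After op 5 (peek()): arr=[4 9 _ _ _] head=1 tail=2 count=1
After op 6 (write(20)): arr=[4 9 20 _ _] head=1 tail=3 count=2
After op 7 (write(19)): arr=[4 9 20 19 _] head=1 tail=4 count=3
After op 8 (read()): arr=[4 9 20 19 _] head=2 tail=4 count=2
After op 9 (write(13)): arr=[4 9 20 19 13] head=2 tail=0 count=3
After op 10 (write(16)): arr=[16 9 20 19 13] head=2 tail=1 count=4
After op 11 (write(10)): arr=[16 10 20 19 13] head=2 tail=2 count=5
After op 12 (write(7)): arr=[16 10 7 19 13] head=3 tail=3 count=5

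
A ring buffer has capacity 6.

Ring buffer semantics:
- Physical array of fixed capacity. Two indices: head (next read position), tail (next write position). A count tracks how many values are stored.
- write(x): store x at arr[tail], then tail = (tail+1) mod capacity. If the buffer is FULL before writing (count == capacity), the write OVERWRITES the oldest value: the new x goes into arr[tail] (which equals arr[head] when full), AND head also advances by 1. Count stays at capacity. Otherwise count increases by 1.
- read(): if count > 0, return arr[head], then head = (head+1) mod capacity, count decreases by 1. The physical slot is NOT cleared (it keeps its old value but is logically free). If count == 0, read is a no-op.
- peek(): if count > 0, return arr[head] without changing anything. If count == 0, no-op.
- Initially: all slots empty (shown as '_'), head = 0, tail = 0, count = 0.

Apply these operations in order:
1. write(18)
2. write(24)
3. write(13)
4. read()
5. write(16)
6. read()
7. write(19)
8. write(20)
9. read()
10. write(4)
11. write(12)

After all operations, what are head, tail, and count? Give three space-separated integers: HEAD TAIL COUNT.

After op 1 (write(18)): arr=[18 _ _ _ _ _] head=0 tail=1 count=1
After op 2 (write(24)): arr=[18 24 _ _ _ _] head=0 tail=2 count=2
After op 3 (write(13)): arr=[18 24 13 _ _ _] head=0 tail=3 count=3
After op 4 (read()): arr=[18 24 13 _ _ _] head=1 tail=3 count=2
After op 5 (write(16)): arr=[18 24 13 16 _ _] head=1 tail=4 count=3
After op 6 (read()): arr=[18 24 13 16 _ _] head=2 tail=4 count=2
After op 7 (write(19)): arr=[18 24 13 16 19 _] head=2 tail=5 count=3
After op 8 (write(20)): arr=[18 24 13 16 19 20] head=2 tail=0 count=4
After op 9 (read()): arr=[18 24 13 16 19 20] head=3 tail=0 count=3
After op 10 (write(4)): arr=[4 24 13 16 19 20] head=3 tail=1 count=4
After op 11 (write(12)): arr=[4 12 13 16 19 20] head=3 tail=2 count=5

Answer: 3 2 5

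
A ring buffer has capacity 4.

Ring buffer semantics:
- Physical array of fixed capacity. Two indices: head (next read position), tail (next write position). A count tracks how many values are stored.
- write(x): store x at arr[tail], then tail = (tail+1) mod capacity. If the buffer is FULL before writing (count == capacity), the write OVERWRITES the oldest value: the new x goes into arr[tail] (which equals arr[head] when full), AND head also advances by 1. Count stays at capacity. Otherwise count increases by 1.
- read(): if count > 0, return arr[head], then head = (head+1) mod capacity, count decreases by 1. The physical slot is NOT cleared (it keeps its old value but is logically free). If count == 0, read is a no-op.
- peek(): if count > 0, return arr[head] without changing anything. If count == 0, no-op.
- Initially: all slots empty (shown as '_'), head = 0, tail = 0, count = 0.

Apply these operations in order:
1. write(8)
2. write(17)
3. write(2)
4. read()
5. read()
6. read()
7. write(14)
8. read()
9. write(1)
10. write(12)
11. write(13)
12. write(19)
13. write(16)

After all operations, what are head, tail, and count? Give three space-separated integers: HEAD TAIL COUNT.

Answer: 1 1 4

Derivation:
After op 1 (write(8)): arr=[8 _ _ _] head=0 tail=1 count=1
After op 2 (write(17)): arr=[8 17 _ _] head=0 tail=2 count=2
After op 3 (write(2)): arr=[8 17 2 _] head=0 tail=3 count=3
After op 4 (read()): arr=[8 17 2 _] head=1 tail=3 count=2
After op 5 (read()): arr=[8 17 2 _] head=2 tail=3 count=1
After op 6 (read()): arr=[8 17 2 _] head=3 tail=3 count=0
After op 7 (write(14)): arr=[8 17 2 14] head=3 tail=0 count=1
After op 8 (read()): arr=[8 17 2 14] head=0 tail=0 count=0
After op 9 (write(1)): arr=[1 17 2 14] head=0 tail=1 count=1
After op 10 (write(12)): arr=[1 12 2 14] head=0 tail=2 count=2
After op 11 (write(13)): arr=[1 12 13 14] head=0 tail=3 count=3
After op 12 (write(19)): arr=[1 12 13 19] head=0 tail=0 count=4
After op 13 (write(16)): arr=[16 12 13 19] head=1 tail=1 count=4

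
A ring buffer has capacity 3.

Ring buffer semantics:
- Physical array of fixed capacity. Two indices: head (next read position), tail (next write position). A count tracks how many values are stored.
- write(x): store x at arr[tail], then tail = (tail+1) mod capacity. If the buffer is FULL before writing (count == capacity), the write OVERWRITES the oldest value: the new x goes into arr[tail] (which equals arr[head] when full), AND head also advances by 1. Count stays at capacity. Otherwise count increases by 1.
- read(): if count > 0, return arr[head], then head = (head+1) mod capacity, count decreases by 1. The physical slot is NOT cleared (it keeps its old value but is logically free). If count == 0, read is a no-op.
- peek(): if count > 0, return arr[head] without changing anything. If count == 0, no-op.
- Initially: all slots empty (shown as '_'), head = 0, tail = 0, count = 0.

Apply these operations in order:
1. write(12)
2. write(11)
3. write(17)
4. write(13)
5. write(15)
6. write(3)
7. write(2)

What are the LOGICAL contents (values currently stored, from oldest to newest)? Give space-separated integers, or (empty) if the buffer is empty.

Answer: 15 3 2

Derivation:
After op 1 (write(12)): arr=[12 _ _] head=0 tail=1 count=1
After op 2 (write(11)): arr=[12 11 _] head=0 tail=2 count=2
After op 3 (write(17)): arr=[12 11 17] head=0 tail=0 count=3
After op 4 (write(13)): arr=[13 11 17] head=1 tail=1 count=3
After op 5 (write(15)): arr=[13 15 17] head=2 tail=2 count=3
After op 6 (write(3)): arr=[13 15 3] head=0 tail=0 count=3
After op 7 (write(2)): arr=[2 15 3] head=1 tail=1 count=3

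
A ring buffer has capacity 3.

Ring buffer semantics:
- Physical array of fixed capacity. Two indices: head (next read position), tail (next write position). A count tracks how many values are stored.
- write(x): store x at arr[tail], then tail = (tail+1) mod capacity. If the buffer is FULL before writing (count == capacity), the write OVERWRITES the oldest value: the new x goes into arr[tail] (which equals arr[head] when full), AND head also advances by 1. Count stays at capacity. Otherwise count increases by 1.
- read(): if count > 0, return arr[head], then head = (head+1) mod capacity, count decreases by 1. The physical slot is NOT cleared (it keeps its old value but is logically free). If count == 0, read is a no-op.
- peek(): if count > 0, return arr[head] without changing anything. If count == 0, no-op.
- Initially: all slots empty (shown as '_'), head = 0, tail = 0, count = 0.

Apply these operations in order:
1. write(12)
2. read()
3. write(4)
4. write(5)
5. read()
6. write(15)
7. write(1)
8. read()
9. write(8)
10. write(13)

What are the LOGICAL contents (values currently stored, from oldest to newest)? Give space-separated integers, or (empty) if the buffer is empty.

Answer: 1 8 13

Derivation:
After op 1 (write(12)): arr=[12 _ _] head=0 tail=1 count=1
After op 2 (read()): arr=[12 _ _] head=1 tail=1 count=0
After op 3 (write(4)): arr=[12 4 _] head=1 tail=2 count=1
After op 4 (write(5)): arr=[12 4 5] head=1 tail=0 count=2
After op 5 (read()): arr=[12 4 5] head=2 tail=0 count=1
After op 6 (write(15)): arr=[15 4 5] head=2 tail=1 count=2
After op 7 (write(1)): arr=[15 1 5] head=2 tail=2 count=3
After op 8 (read()): arr=[15 1 5] head=0 tail=2 count=2
After op 9 (write(8)): arr=[15 1 8] head=0 tail=0 count=3
After op 10 (write(13)): arr=[13 1 8] head=1 tail=1 count=3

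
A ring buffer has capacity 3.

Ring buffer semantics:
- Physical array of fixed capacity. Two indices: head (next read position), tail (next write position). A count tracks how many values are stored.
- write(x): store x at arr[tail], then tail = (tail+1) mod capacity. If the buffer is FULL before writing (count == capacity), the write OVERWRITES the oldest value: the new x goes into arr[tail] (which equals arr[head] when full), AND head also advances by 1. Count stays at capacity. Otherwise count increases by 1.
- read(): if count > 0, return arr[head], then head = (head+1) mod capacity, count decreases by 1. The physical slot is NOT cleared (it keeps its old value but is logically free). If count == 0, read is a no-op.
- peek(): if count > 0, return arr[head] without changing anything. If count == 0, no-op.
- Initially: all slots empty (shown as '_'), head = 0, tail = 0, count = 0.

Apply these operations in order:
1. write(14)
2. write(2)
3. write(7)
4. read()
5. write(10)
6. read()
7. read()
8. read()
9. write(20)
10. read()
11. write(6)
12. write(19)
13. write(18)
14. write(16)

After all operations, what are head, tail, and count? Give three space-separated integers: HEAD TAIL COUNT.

Answer: 0 0 3

Derivation:
After op 1 (write(14)): arr=[14 _ _] head=0 tail=1 count=1
After op 2 (write(2)): arr=[14 2 _] head=0 tail=2 count=2
After op 3 (write(7)): arr=[14 2 7] head=0 tail=0 count=3
After op 4 (read()): arr=[14 2 7] head=1 tail=0 count=2
After op 5 (write(10)): arr=[10 2 7] head=1 tail=1 count=3
After op 6 (read()): arr=[10 2 7] head=2 tail=1 count=2
After op 7 (read()): arr=[10 2 7] head=0 tail=1 count=1
After op 8 (read()): arr=[10 2 7] head=1 tail=1 count=0
After op 9 (write(20)): arr=[10 20 7] head=1 tail=2 count=1
After op 10 (read()): arr=[10 20 7] head=2 tail=2 count=0
After op 11 (write(6)): arr=[10 20 6] head=2 tail=0 count=1
After op 12 (write(19)): arr=[19 20 6] head=2 tail=1 count=2
After op 13 (write(18)): arr=[19 18 6] head=2 tail=2 count=3
After op 14 (write(16)): arr=[19 18 16] head=0 tail=0 count=3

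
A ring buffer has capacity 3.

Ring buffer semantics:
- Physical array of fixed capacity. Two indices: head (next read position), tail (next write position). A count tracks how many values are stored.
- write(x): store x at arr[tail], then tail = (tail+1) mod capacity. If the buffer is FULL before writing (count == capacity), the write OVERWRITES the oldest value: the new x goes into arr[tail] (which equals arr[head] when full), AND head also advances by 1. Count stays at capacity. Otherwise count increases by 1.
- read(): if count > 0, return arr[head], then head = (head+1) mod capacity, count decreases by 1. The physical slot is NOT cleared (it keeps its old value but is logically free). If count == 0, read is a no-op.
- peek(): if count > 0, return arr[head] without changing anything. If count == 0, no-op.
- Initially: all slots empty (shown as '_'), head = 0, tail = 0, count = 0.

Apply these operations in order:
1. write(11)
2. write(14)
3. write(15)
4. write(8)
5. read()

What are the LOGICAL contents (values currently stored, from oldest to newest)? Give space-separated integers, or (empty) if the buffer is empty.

After op 1 (write(11)): arr=[11 _ _] head=0 tail=1 count=1
After op 2 (write(14)): arr=[11 14 _] head=0 tail=2 count=2
After op 3 (write(15)): arr=[11 14 15] head=0 tail=0 count=3
After op 4 (write(8)): arr=[8 14 15] head=1 tail=1 count=3
After op 5 (read()): arr=[8 14 15] head=2 tail=1 count=2

Answer: 15 8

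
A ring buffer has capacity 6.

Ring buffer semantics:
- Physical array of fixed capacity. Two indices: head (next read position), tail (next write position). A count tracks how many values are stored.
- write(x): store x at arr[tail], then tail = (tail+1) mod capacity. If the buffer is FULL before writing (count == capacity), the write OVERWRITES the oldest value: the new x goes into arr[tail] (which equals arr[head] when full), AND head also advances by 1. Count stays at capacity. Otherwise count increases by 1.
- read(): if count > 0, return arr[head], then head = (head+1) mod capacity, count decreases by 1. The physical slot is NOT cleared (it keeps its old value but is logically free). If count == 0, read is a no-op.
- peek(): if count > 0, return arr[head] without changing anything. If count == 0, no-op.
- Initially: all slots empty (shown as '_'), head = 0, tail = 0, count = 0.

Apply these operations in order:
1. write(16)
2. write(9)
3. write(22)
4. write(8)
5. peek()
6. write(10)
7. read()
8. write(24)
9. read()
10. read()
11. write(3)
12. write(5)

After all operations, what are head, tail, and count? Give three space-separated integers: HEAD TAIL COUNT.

After op 1 (write(16)): arr=[16 _ _ _ _ _] head=0 tail=1 count=1
After op 2 (write(9)): arr=[16 9 _ _ _ _] head=0 tail=2 count=2
After op 3 (write(22)): arr=[16 9 22 _ _ _] head=0 tail=3 count=3
After op 4 (write(8)): arr=[16 9 22 8 _ _] head=0 tail=4 count=4
After op 5 (peek()): arr=[16 9 22 8 _ _] head=0 tail=4 count=4
After op 6 (write(10)): arr=[16 9 22 8 10 _] head=0 tail=5 count=5
After op 7 (read()): arr=[16 9 22 8 10 _] head=1 tail=5 count=4
After op 8 (write(24)): arr=[16 9 22 8 10 24] head=1 tail=0 count=5
After op 9 (read()): arr=[16 9 22 8 10 24] head=2 tail=0 count=4
After op 10 (read()): arr=[16 9 22 8 10 24] head=3 tail=0 count=3
After op 11 (write(3)): arr=[3 9 22 8 10 24] head=3 tail=1 count=4
After op 12 (write(5)): arr=[3 5 22 8 10 24] head=3 tail=2 count=5

Answer: 3 2 5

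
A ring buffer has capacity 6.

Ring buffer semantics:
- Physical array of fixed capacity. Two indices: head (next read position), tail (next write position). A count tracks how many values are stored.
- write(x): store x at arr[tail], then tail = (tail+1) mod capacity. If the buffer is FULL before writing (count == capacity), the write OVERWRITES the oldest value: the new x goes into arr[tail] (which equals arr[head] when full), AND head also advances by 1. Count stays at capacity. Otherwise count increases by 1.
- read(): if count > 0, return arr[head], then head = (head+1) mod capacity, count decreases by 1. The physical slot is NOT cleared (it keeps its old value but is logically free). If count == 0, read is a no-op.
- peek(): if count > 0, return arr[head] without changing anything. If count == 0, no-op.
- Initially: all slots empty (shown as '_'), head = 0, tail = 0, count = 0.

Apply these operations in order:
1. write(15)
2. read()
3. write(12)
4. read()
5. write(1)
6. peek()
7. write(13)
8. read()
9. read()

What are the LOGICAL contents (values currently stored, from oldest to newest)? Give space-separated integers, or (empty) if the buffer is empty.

Answer: (empty)

Derivation:
After op 1 (write(15)): arr=[15 _ _ _ _ _] head=0 tail=1 count=1
After op 2 (read()): arr=[15 _ _ _ _ _] head=1 tail=1 count=0
After op 3 (write(12)): arr=[15 12 _ _ _ _] head=1 tail=2 count=1
After op 4 (read()): arr=[15 12 _ _ _ _] head=2 tail=2 count=0
After op 5 (write(1)): arr=[15 12 1 _ _ _] head=2 tail=3 count=1
After op 6 (peek()): arr=[15 12 1 _ _ _] head=2 tail=3 count=1
After op 7 (write(13)): arr=[15 12 1 13 _ _] head=2 tail=4 count=2
After op 8 (read()): arr=[15 12 1 13 _ _] head=3 tail=4 count=1
After op 9 (read()): arr=[15 12 1 13 _ _] head=4 tail=4 count=0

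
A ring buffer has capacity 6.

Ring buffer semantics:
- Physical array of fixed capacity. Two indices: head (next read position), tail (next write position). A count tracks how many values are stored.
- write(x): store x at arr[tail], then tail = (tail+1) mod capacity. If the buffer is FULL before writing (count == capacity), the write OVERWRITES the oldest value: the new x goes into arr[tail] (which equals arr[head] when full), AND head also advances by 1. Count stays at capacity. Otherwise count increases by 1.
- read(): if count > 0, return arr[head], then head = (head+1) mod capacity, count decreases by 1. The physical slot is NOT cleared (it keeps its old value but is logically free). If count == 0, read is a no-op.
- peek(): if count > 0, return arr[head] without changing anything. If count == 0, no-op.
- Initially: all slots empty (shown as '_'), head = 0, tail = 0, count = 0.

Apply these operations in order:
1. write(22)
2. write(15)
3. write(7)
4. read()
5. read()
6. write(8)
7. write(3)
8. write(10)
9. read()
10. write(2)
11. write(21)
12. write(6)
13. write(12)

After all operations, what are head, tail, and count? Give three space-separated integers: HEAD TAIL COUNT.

After op 1 (write(22)): arr=[22 _ _ _ _ _] head=0 tail=1 count=1
After op 2 (write(15)): arr=[22 15 _ _ _ _] head=0 tail=2 count=2
After op 3 (write(7)): arr=[22 15 7 _ _ _] head=0 tail=3 count=3
After op 4 (read()): arr=[22 15 7 _ _ _] head=1 tail=3 count=2
After op 5 (read()): arr=[22 15 7 _ _ _] head=2 tail=3 count=1
After op 6 (write(8)): arr=[22 15 7 8 _ _] head=2 tail=4 count=2
After op 7 (write(3)): arr=[22 15 7 8 3 _] head=2 tail=5 count=3
After op 8 (write(10)): arr=[22 15 7 8 3 10] head=2 tail=0 count=4
After op 9 (read()): arr=[22 15 7 8 3 10] head=3 tail=0 count=3
After op 10 (write(2)): arr=[2 15 7 8 3 10] head=3 tail=1 count=4
After op 11 (write(21)): arr=[2 21 7 8 3 10] head=3 tail=2 count=5
After op 12 (write(6)): arr=[2 21 6 8 3 10] head=3 tail=3 count=6
After op 13 (write(12)): arr=[2 21 6 12 3 10] head=4 tail=4 count=6

Answer: 4 4 6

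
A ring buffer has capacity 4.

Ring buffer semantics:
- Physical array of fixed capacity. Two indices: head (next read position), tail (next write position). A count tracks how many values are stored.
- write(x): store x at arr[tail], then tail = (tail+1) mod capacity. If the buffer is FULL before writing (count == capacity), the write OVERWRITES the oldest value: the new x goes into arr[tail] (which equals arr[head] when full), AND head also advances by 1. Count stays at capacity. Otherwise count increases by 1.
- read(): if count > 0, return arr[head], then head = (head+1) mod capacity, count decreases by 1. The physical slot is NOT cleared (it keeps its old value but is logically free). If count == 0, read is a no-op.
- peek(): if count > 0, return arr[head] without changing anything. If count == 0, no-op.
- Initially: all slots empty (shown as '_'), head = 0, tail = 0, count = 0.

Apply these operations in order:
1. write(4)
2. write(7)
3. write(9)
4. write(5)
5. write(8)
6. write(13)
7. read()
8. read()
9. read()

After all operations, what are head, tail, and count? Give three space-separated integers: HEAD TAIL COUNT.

After op 1 (write(4)): arr=[4 _ _ _] head=0 tail=1 count=1
After op 2 (write(7)): arr=[4 7 _ _] head=0 tail=2 count=2
After op 3 (write(9)): arr=[4 7 9 _] head=0 tail=3 count=3
After op 4 (write(5)): arr=[4 7 9 5] head=0 tail=0 count=4
After op 5 (write(8)): arr=[8 7 9 5] head=1 tail=1 count=4
After op 6 (write(13)): arr=[8 13 9 5] head=2 tail=2 count=4
After op 7 (read()): arr=[8 13 9 5] head=3 tail=2 count=3
After op 8 (read()): arr=[8 13 9 5] head=0 tail=2 count=2
After op 9 (read()): arr=[8 13 9 5] head=1 tail=2 count=1

Answer: 1 2 1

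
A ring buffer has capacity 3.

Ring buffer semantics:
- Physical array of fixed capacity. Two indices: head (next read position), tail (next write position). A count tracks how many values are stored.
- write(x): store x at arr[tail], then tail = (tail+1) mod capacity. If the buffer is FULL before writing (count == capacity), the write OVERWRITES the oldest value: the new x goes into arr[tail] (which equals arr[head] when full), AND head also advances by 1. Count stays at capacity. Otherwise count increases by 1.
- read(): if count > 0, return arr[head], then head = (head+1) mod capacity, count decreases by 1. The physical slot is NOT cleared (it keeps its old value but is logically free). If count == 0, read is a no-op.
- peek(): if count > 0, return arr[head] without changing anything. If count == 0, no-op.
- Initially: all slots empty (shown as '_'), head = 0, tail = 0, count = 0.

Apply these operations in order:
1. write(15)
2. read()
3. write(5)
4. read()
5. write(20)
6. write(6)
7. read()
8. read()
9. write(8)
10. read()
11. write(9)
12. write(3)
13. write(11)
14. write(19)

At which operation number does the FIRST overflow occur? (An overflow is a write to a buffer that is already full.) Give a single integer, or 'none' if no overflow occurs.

Answer: 14

Derivation:
After op 1 (write(15)): arr=[15 _ _] head=0 tail=1 count=1
After op 2 (read()): arr=[15 _ _] head=1 tail=1 count=0
After op 3 (write(5)): arr=[15 5 _] head=1 tail=2 count=1
After op 4 (read()): arr=[15 5 _] head=2 tail=2 count=0
After op 5 (write(20)): arr=[15 5 20] head=2 tail=0 count=1
After op 6 (write(6)): arr=[6 5 20] head=2 tail=1 count=2
After op 7 (read()): arr=[6 5 20] head=0 tail=1 count=1
After op 8 (read()): arr=[6 5 20] head=1 tail=1 count=0
After op 9 (write(8)): arr=[6 8 20] head=1 tail=2 count=1
After op 10 (read()): arr=[6 8 20] head=2 tail=2 count=0
After op 11 (write(9)): arr=[6 8 9] head=2 tail=0 count=1
After op 12 (write(3)): arr=[3 8 9] head=2 tail=1 count=2
After op 13 (write(11)): arr=[3 11 9] head=2 tail=2 count=3
After op 14 (write(19)): arr=[3 11 19] head=0 tail=0 count=3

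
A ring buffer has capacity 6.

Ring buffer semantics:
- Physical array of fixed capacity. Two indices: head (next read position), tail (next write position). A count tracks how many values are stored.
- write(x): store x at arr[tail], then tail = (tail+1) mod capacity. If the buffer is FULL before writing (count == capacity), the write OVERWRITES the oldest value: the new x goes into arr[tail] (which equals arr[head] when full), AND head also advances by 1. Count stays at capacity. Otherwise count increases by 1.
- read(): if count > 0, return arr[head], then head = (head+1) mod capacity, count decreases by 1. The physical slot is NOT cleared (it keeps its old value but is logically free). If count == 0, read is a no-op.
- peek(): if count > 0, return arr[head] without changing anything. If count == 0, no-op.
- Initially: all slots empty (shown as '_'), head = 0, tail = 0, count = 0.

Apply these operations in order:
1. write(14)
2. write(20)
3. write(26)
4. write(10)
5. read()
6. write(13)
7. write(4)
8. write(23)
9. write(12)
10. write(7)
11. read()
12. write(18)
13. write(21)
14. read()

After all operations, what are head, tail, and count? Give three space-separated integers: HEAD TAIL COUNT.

Answer: 0 5 5

Derivation:
After op 1 (write(14)): arr=[14 _ _ _ _ _] head=0 tail=1 count=1
After op 2 (write(20)): arr=[14 20 _ _ _ _] head=0 tail=2 count=2
After op 3 (write(26)): arr=[14 20 26 _ _ _] head=0 tail=3 count=3
After op 4 (write(10)): arr=[14 20 26 10 _ _] head=0 tail=4 count=4
After op 5 (read()): arr=[14 20 26 10 _ _] head=1 tail=4 count=3
After op 6 (write(13)): arr=[14 20 26 10 13 _] head=1 tail=5 count=4
After op 7 (write(4)): arr=[14 20 26 10 13 4] head=1 tail=0 count=5
After op 8 (write(23)): arr=[23 20 26 10 13 4] head=1 tail=1 count=6
After op 9 (write(12)): arr=[23 12 26 10 13 4] head=2 tail=2 count=6
After op 10 (write(7)): arr=[23 12 7 10 13 4] head=3 tail=3 count=6
After op 11 (read()): arr=[23 12 7 10 13 4] head=4 tail=3 count=5
After op 12 (write(18)): arr=[23 12 7 18 13 4] head=4 tail=4 count=6
After op 13 (write(21)): arr=[23 12 7 18 21 4] head=5 tail=5 count=6
After op 14 (read()): arr=[23 12 7 18 21 4] head=0 tail=5 count=5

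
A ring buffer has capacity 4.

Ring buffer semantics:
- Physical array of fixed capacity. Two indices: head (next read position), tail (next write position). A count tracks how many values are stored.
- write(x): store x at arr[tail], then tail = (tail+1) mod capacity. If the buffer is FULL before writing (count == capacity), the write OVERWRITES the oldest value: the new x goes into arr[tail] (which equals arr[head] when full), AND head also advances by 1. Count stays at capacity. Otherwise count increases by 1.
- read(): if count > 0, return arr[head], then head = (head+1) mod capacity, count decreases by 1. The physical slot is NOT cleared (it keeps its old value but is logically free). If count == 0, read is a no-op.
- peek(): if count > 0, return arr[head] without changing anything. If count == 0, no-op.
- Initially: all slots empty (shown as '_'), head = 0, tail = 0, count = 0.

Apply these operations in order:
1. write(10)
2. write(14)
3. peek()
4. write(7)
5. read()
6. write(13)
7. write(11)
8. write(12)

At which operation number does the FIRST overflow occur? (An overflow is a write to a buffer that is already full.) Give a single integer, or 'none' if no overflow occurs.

After op 1 (write(10)): arr=[10 _ _ _] head=0 tail=1 count=1
After op 2 (write(14)): arr=[10 14 _ _] head=0 tail=2 count=2
After op 3 (peek()): arr=[10 14 _ _] head=0 tail=2 count=2
After op 4 (write(7)): arr=[10 14 7 _] head=0 tail=3 count=3
After op 5 (read()): arr=[10 14 7 _] head=1 tail=3 count=2
After op 6 (write(13)): arr=[10 14 7 13] head=1 tail=0 count=3
After op 7 (write(11)): arr=[11 14 7 13] head=1 tail=1 count=4
After op 8 (write(12)): arr=[11 12 7 13] head=2 tail=2 count=4

Answer: 8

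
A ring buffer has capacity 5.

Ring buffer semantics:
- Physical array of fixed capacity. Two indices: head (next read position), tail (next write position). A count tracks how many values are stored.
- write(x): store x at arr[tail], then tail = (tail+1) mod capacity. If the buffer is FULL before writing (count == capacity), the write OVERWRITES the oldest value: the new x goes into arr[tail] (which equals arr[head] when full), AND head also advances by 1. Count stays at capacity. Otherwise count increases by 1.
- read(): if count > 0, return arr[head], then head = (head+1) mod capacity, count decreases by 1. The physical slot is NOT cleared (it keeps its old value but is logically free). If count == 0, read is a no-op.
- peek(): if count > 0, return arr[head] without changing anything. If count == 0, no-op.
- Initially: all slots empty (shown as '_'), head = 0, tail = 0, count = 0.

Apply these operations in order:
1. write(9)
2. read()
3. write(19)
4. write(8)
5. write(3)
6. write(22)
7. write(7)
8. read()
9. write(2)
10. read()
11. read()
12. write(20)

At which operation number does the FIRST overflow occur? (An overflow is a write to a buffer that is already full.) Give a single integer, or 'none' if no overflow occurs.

After op 1 (write(9)): arr=[9 _ _ _ _] head=0 tail=1 count=1
After op 2 (read()): arr=[9 _ _ _ _] head=1 tail=1 count=0
After op 3 (write(19)): arr=[9 19 _ _ _] head=1 tail=2 count=1
After op 4 (write(8)): arr=[9 19 8 _ _] head=1 tail=3 count=2
After op 5 (write(3)): arr=[9 19 8 3 _] head=1 tail=4 count=3
After op 6 (write(22)): arr=[9 19 8 3 22] head=1 tail=0 count=4
After op 7 (write(7)): arr=[7 19 8 3 22] head=1 tail=1 count=5
After op 8 (read()): arr=[7 19 8 3 22] head=2 tail=1 count=4
After op 9 (write(2)): arr=[7 2 8 3 22] head=2 tail=2 count=5
After op 10 (read()): arr=[7 2 8 3 22] head=3 tail=2 count=4
After op 11 (read()): arr=[7 2 8 3 22] head=4 tail=2 count=3
After op 12 (write(20)): arr=[7 2 20 3 22] head=4 tail=3 count=4

Answer: none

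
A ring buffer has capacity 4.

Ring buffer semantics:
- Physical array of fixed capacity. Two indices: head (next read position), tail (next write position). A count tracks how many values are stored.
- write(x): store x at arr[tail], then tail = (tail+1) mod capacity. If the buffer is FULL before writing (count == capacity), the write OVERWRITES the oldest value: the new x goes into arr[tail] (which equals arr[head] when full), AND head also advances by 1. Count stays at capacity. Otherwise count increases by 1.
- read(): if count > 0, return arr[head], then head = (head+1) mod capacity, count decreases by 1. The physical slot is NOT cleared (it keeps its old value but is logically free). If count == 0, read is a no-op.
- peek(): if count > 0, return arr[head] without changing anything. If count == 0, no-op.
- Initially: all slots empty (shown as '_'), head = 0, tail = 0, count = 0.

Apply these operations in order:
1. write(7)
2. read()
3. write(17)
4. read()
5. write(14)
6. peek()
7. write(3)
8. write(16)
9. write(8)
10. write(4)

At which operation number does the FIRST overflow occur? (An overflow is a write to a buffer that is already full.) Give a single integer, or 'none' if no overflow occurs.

After op 1 (write(7)): arr=[7 _ _ _] head=0 tail=1 count=1
After op 2 (read()): arr=[7 _ _ _] head=1 tail=1 count=0
After op 3 (write(17)): arr=[7 17 _ _] head=1 tail=2 count=1
After op 4 (read()): arr=[7 17 _ _] head=2 tail=2 count=0
After op 5 (write(14)): arr=[7 17 14 _] head=2 tail=3 count=1
After op 6 (peek()): arr=[7 17 14 _] head=2 tail=3 count=1
After op 7 (write(3)): arr=[7 17 14 3] head=2 tail=0 count=2
After op 8 (write(16)): arr=[16 17 14 3] head=2 tail=1 count=3
After op 9 (write(8)): arr=[16 8 14 3] head=2 tail=2 count=4
After op 10 (write(4)): arr=[16 8 4 3] head=3 tail=3 count=4

Answer: 10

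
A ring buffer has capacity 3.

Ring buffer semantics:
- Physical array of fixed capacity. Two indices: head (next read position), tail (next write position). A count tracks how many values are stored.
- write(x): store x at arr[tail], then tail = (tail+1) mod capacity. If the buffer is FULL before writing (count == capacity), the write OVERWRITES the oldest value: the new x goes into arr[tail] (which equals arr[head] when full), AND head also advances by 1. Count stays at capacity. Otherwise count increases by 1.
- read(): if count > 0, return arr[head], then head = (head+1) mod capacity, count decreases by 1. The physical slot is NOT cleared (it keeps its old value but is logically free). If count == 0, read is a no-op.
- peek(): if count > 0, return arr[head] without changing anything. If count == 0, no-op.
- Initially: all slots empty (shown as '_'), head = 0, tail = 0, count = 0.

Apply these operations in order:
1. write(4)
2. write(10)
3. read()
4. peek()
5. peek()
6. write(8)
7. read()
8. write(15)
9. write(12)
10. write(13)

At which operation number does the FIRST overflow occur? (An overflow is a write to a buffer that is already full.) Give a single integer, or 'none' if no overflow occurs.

Answer: 10

Derivation:
After op 1 (write(4)): arr=[4 _ _] head=0 tail=1 count=1
After op 2 (write(10)): arr=[4 10 _] head=0 tail=2 count=2
After op 3 (read()): arr=[4 10 _] head=1 tail=2 count=1
After op 4 (peek()): arr=[4 10 _] head=1 tail=2 count=1
After op 5 (peek()): arr=[4 10 _] head=1 tail=2 count=1
After op 6 (write(8)): arr=[4 10 8] head=1 tail=0 count=2
After op 7 (read()): arr=[4 10 8] head=2 tail=0 count=1
After op 8 (write(15)): arr=[15 10 8] head=2 tail=1 count=2
After op 9 (write(12)): arr=[15 12 8] head=2 tail=2 count=3
After op 10 (write(13)): arr=[15 12 13] head=0 tail=0 count=3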